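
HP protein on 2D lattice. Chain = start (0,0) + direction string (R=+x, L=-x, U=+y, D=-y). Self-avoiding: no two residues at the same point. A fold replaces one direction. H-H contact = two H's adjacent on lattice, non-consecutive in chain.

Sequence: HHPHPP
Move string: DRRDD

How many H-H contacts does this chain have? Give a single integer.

Answer: 0

Derivation:
Positions: [(0, 0), (0, -1), (1, -1), (2, -1), (2, -2), (2, -3)]
No H-H contacts found.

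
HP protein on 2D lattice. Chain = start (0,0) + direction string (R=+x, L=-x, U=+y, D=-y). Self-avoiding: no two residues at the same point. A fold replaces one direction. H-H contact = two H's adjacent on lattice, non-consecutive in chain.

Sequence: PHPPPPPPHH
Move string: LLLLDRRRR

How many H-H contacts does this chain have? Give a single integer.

Answer: 1

Derivation:
Positions: [(0, 0), (-1, 0), (-2, 0), (-3, 0), (-4, 0), (-4, -1), (-3, -1), (-2, -1), (-1, -1), (0, -1)]
H-H contact: residue 1 @(-1,0) - residue 8 @(-1, -1)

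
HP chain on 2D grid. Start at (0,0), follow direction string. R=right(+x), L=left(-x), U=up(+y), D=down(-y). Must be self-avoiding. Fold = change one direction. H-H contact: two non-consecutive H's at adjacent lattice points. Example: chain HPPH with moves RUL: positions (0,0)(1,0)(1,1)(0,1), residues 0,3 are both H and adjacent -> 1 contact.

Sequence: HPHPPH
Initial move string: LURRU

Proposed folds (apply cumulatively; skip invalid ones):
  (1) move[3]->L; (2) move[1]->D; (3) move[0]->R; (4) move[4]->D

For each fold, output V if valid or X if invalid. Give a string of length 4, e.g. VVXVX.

Initial: LURRU -> [(0, 0), (-1, 0), (-1, 1), (0, 1), (1, 1), (1, 2)]
Fold 1: move[3]->L => LURLU INVALID (collision), skipped
Fold 2: move[1]->D => LDRRU VALID
Fold 3: move[0]->R => RDRRU VALID
Fold 4: move[4]->D => RDRRD VALID

Answer: XVVV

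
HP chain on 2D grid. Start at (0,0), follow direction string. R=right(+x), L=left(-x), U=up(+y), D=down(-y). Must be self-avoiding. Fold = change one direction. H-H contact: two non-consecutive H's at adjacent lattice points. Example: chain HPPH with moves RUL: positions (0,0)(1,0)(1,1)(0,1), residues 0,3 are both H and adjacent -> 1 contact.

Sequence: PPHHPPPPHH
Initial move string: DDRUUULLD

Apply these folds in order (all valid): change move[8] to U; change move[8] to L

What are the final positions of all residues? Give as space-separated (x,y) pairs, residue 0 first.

Initial moves: DDRUUULLD
Fold: move[8]->U => DDRUUULLU (positions: [(0, 0), (0, -1), (0, -2), (1, -2), (1, -1), (1, 0), (1, 1), (0, 1), (-1, 1), (-1, 2)])
Fold: move[8]->L => DDRUUULLL (positions: [(0, 0), (0, -1), (0, -2), (1, -2), (1, -1), (1, 0), (1, 1), (0, 1), (-1, 1), (-2, 1)])

Answer: (0,0) (0,-1) (0,-2) (1,-2) (1,-1) (1,0) (1,1) (0,1) (-1,1) (-2,1)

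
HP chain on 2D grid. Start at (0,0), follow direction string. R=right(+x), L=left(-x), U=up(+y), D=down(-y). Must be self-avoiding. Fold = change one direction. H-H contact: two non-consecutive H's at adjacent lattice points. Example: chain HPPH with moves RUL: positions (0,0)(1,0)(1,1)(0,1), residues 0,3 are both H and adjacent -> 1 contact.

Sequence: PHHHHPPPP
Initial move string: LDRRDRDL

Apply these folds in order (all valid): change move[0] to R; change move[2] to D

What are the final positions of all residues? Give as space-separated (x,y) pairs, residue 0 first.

Initial moves: LDRRDRDL
Fold: move[0]->R => RDRRDRDL (positions: [(0, 0), (1, 0), (1, -1), (2, -1), (3, -1), (3, -2), (4, -2), (4, -3), (3, -3)])
Fold: move[2]->D => RDDRDRDL (positions: [(0, 0), (1, 0), (1, -1), (1, -2), (2, -2), (2, -3), (3, -3), (3, -4), (2, -4)])

Answer: (0,0) (1,0) (1,-1) (1,-2) (2,-2) (2,-3) (3,-3) (3,-4) (2,-4)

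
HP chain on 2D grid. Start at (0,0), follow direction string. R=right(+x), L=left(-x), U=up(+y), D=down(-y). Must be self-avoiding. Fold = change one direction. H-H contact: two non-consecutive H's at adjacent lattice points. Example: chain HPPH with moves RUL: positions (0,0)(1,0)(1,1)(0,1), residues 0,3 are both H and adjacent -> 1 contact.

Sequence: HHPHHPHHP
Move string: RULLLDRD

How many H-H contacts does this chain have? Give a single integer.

Answer: 3

Derivation:
Positions: [(0, 0), (1, 0), (1, 1), (0, 1), (-1, 1), (-2, 1), (-2, 0), (-1, 0), (-1, -1)]
H-H contact: residue 0 @(0,0) - residue 7 @(-1, 0)
H-H contact: residue 0 @(0,0) - residue 3 @(0, 1)
H-H contact: residue 4 @(-1,1) - residue 7 @(-1, 0)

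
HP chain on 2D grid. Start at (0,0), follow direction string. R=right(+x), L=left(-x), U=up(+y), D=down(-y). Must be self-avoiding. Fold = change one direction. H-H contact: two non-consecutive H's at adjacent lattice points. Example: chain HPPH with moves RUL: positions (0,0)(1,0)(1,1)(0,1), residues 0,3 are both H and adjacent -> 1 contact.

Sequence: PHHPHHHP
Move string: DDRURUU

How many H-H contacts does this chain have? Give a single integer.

Positions: [(0, 0), (0, -1), (0, -2), (1, -2), (1, -1), (2, -1), (2, 0), (2, 1)]
H-H contact: residue 1 @(0,-1) - residue 4 @(1, -1)

Answer: 1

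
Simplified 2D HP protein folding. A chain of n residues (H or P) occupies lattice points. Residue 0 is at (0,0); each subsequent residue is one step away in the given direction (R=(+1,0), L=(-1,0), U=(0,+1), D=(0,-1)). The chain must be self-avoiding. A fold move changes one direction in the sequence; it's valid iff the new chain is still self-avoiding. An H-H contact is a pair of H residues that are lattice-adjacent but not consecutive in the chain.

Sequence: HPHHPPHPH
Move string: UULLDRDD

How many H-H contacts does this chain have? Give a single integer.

Answer: 1

Derivation:
Positions: [(0, 0), (0, 1), (0, 2), (-1, 2), (-2, 2), (-2, 1), (-1, 1), (-1, 0), (-1, -1)]
H-H contact: residue 3 @(-1,2) - residue 6 @(-1, 1)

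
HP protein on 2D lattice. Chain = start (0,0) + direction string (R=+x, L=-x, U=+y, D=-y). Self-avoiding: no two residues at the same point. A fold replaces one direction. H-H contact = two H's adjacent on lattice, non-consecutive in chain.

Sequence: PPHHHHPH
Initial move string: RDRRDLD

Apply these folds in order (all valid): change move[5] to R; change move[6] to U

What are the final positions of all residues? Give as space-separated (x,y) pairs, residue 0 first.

Answer: (0,0) (1,0) (1,-1) (2,-1) (3,-1) (3,-2) (4,-2) (4,-1)

Derivation:
Initial moves: RDRRDLD
Fold: move[5]->R => RDRRDRD (positions: [(0, 0), (1, 0), (1, -1), (2, -1), (3, -1), (3, -2), (4, -2), (4, -3)])
Fold: move[6]->U => RDRRDRU (positions: [(0, 0), (1, 0), (1, -1), (2, -1), (3, -1), (3, -2), (4, -2), (4, -1)])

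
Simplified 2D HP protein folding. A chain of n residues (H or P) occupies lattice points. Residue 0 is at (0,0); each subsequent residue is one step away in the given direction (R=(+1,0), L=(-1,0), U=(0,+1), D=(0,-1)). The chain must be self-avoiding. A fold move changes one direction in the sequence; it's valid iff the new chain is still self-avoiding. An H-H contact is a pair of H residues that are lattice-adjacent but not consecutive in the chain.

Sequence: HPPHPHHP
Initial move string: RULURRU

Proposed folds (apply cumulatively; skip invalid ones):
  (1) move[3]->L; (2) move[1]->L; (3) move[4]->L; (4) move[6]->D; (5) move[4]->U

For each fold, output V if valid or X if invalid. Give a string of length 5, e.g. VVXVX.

Initial: RULURRU -> [(0, 0), (1, 0), (1, 1), (0, 1), (0, 2), (1, 2), (2, 2), (2, 3)]
Fold 1: move[3]->L => RULLRRU INVALID (collision), skipped
Fold 2: move[1]->L => RLLURRU INVALID (collision), skipped
Fold 3: move[4]->L => RULULRU INVALID (collision), skipped
Fold 4: move[6]->D => RULURRD VALID
Fold 5: move[4]->U => RULUURD VALID

Answer: XXXVV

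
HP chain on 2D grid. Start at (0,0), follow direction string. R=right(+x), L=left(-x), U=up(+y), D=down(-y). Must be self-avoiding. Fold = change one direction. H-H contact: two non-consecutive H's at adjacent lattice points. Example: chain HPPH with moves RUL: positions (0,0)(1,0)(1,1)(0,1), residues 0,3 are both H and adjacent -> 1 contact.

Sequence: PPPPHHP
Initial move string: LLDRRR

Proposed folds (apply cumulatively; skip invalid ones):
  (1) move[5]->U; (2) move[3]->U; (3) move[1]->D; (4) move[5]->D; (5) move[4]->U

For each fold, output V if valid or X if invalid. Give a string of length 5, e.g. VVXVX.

Initial: LLDRRR -> [(0, 0), (-1, 0), (-2, 0), (-2, -1), (-1, -1), (0, -1), (1, -1)]
Fold 1: move[5]->U => LLDRRU INVALID (collision), skipped
Fold 2: move[3]->U => LLDURR INVALID (collision), skipped
Fold 3: move[1]->D => LDDRRR VALID
Fold 4: move[5]->D => LDDRRD VALID
Fold 5: move[4]->U => LDDRUD INVALID (collision), skipped

Answer: XXVVX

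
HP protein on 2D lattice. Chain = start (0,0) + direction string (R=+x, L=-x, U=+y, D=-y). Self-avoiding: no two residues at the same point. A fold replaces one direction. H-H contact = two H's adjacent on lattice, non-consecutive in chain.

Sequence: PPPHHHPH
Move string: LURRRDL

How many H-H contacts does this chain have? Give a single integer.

Answer: 1

Derivation:
Positions: [(0, 0), (-1, 0), (-1, 1), (0, 1), (1, 1), (2, 1), (2, 0), (1, 0)]
H-H contact: residue 4 @(1,1) - residue 7 @(1, 0)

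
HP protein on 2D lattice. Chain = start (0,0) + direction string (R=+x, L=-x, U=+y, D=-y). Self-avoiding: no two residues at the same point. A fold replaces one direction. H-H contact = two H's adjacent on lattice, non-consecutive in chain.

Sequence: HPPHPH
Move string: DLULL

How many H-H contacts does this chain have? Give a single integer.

Answer: 1

Derivation:
Positions: [(0, 0), (0, -1), (-1, -1), (-1, 0), (-2, 0), (-3, 0)]
H-H contact: residue 0 @(0,0) - residue 3 @(-1, 0)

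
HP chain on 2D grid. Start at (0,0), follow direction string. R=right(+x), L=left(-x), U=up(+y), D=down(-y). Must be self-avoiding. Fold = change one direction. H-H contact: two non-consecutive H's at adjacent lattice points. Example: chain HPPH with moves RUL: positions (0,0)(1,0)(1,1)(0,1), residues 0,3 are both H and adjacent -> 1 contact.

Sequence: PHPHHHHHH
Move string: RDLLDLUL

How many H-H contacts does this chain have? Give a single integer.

Positions: [(0, 0), (1, 0), (1, -1), (0, -1), (-1, -1), (-1, -2), (-2, -2), (-2, -1), (-3, -1)]
H-H contact: residue 4 @(-1,-1) - residue 7 @(-2, -1)

Answer: 1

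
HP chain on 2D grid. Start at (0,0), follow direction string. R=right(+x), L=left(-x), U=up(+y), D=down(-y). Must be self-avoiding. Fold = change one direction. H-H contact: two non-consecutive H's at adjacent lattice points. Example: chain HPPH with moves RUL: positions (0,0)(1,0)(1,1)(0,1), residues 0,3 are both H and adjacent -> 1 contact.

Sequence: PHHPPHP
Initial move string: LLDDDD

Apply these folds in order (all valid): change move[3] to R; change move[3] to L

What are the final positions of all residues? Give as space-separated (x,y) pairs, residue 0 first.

Answer: (0,0) (-1,0) (-2,0) (-2,-1) (-3,-1) (-3,-2) (-3,-3)

Derivation:
Initial moves: LLDDDD
Fold: move[3]->R => LLDRDD (positions: [(0, 0), (-1, 0), (-2, 0), (-2, -1), (-1, -1), (-1, -2), (-1, -3)])
Fold: move[3]->L => LLDLDD (positions: [(0, 0), (-1, 0), (-2, 0), (-2, -1), (-3, -1), (-3, -2), (-3, -3)])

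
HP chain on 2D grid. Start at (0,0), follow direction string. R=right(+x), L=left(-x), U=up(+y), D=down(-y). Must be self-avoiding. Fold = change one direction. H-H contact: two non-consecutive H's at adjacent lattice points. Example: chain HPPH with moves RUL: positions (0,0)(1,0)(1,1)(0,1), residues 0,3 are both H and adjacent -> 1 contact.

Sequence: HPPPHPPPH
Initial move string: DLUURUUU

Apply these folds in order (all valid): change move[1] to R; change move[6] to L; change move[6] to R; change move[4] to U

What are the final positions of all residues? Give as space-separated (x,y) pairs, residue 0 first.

Initial moves: DLUURUUU
Fold: move[1]->R => DRUURUUU (positions: [(0, 0), (0, -1), (1, -1), (1, 0), (1, 1), (2, 1), (2, 2), (2, 3), (2, 4)])
Fold: move[6]->L => DRUURULU (positions: [(0, 0), (0, -1), (1, -1), (1, 0), (1, 1), (2, 1), (2, 2), (1, 2), (1, 3)])
Fold: move[6]->R => DRUURURU (positions: [(0, 0), (0, -1), (1, -1), (1, 0), (1, 1), (2, 1), (2, 2), (3, 2), (3, 3)])
Fold: move[4]->U => DRUUUURU (positions: [(0, 0), (0, -1), (1, -1), (1, 0), (1, 1), (1, 2), (1, 3), (2, 3), (2, 4)])

Answer: (0,0) (0,-1) (1,-1) (1,0) (1,1) (1,2) (1,3) (2,3) (2,4)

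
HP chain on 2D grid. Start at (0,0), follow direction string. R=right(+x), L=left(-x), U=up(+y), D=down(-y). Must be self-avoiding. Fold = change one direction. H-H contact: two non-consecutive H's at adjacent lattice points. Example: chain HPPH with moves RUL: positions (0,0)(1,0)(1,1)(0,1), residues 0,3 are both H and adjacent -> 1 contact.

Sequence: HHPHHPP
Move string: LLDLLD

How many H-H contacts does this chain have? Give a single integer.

Positions: [(0, 0), (-1, 0), (-2, 0), (-2, -1), (-3, -1), (-4, -1), (-4, -2)]
No H-H contacts found.

Answer: 0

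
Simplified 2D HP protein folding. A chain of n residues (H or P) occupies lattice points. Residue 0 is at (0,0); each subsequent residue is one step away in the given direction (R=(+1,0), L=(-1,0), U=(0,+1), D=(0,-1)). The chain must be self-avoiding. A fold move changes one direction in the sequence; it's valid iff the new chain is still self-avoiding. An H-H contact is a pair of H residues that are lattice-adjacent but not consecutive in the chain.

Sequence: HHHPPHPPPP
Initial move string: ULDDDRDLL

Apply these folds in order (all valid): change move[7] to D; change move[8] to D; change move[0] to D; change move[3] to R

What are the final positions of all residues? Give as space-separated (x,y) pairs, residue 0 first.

Initial moves: ULDDDRDLL
Fold: move[7]->D => ULDDDRDDL (positions: [(0, 0), (0, 1), (-1, 1), (-1, 0), (-1, -1), (-1, -2), (0, -2), (0, -3), (0, -4), (-1, -4)])
Fold: move[8]->D => ULDDDRDDD (positions: [(0, 0), (0, 1), (-1, 1), (-1, 0), (-1, -1), (-1, -2), (0, -2), (0, -3), (0, -4), (0, -5)])
Fold: move[0]->D => DLDDDRDDD (positions: [(0, 0), (0, -1), (-1, -1), (-1, -2), (-1, -3), (-1, -4), (0, -4), (0, -5), (0, -6), (0, -7)])
Fold: move[3]->R => DLDRDRDDD (positions: [(0, 0), (0, -1), (-1, -1), (-1, -2), (0, -2), (0, -3), (1, -3), (1, -4), (1, -5), (1, -6)])

Answer: (0,0) (0,-1) (-1,-1) (-1,-2) (0,-2) (0,-3) (1,-3) (1,-4) (1,-5) (1,-6)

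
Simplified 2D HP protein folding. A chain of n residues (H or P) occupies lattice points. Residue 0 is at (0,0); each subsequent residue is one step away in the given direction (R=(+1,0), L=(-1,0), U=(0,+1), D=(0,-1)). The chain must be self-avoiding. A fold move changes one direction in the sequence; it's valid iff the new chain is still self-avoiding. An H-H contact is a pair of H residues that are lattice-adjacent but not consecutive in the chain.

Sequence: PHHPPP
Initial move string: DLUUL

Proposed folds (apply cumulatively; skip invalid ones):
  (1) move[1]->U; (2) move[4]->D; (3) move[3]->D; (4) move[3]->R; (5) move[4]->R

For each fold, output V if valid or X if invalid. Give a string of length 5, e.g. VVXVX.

Initial: DLUUL -> [(0, 0), (0, -1), (-1, -1), (-1, 0), (-1, 1), (-2, 1)]
Fold 1: move[1]->U => DUUUL INVALID (collision), skipped
Fold 2: move[4]->D => DLUUD INVALID (collision), skipped
Fold 3: move[3]->D => DLUDL INVALID (collision), skipped
Fold 4: move[3]->R => DLURL INVALID (collision), skipped
Fold 5: move[4]->R => DLUUR VALID

Answer: XXXXV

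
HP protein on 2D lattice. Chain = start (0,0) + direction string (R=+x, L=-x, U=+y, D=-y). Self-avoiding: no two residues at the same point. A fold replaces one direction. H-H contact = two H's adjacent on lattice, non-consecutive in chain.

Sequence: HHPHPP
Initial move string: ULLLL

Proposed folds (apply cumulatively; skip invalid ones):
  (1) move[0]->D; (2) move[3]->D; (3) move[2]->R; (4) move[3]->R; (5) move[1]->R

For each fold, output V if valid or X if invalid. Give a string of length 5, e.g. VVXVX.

Initial: ULLLL -> [(0, 0), (0, 1), (-1, 1), (-2, 1), (-3, 1), (-4, 1)]
Fold 1: move[0]->D => DLLLL VALID
Fold 2: move[3]->D => DLLDL VALID
Fold 3: move[2]->R => DLRDL INVALID (collision), skipped
Fold 4: move[3]->R => DLLRL INVALID (collision), skipped
Fold 5: move[1]->R => DRLDL INVALID (collision), skipped

Answer: VVXXX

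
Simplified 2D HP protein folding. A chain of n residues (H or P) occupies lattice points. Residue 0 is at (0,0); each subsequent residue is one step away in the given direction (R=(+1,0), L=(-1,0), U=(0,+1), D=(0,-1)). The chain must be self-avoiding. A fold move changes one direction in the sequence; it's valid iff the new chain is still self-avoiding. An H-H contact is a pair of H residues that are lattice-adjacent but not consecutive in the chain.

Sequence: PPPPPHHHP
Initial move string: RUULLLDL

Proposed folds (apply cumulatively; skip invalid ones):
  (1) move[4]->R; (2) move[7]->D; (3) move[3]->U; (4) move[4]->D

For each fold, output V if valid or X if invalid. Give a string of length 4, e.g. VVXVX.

Initial: RUULLLDL -> [(0, 0), (1, 0), (1, 1), (1, 2), (0, 2), (-1, 2), (-2, 2), (-2, 1), (-3, 1)]
Fold 1: move[4]->R => RUULRLDL INVALID (collision), skipped
Fold 2: move[7]->D => RUULLLDD VALID
Fold 3: move[3]->U => RUUULLDD VALID
Fold 4: move[4]->D => RUUUDLDD INVALID (collision), skipped

Answer: XVVX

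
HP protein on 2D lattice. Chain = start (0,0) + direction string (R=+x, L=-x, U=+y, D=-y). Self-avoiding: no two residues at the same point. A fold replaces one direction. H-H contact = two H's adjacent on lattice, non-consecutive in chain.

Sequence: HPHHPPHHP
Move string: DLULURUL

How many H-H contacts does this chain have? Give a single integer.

Positions: [(0, 0), (0, -1), (-1, -1), (-1, 0), (-2, 0), (-2, 1), (-1, 1), (-1, 2), (-2, 2)]
H-H contact: residue 0 @(0,0) - residue 3 @(-1, 0)
H-H contact: residue 3 @(-1,0) - residue 6 @(-1, 1)

Answer: 2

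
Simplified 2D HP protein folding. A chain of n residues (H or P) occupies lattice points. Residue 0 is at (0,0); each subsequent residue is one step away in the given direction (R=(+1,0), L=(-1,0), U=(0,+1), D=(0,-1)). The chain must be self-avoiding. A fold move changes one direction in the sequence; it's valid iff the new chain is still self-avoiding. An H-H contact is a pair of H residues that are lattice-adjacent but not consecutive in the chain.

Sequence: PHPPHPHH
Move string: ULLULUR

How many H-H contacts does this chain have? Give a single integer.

Positions: [(0, 0), (0, 1), (-1, 1), (-2, 1), (-2, 2), (-3, 2), (-3, 3), (-2, 3)]
H-H contact: residue 4 @(-2,2) - residue 7 @(-2, 3)

Answer: 1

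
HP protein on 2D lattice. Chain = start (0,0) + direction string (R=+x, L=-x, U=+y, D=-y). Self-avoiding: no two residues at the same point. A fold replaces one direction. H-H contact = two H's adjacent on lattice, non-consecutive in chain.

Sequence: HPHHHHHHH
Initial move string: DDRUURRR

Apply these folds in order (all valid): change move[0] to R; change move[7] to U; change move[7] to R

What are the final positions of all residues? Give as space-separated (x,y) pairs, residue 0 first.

Initial moves: DDRUURRR
Fold: move[0]->R => RDRUURRR (positions: [(0, 0), (1, 0), (1, -1), (2, -1), (2, 0), (2, 1), (3, 1), (4, 1), (5, 1)])
Fold: move[7]->U => RDRUURRU (positions: [(0, 0), (1, 0), (1, -1), (2, -1), (2, 0), (2, 1), (3, 1), (4, 1), (4, 2)])
Fold: move[7]->R => RDRUURRR (positions: [(0, 0), (1, 0), (1, -1), (2, -1), (2, 0), (2, 1), (3, 1), (4, 1), (5, 1)])

Answer: (0,0) (1,0) (1,-1) (2,-1) (2,0) (2,1) (3,1) (4,1) (5,1)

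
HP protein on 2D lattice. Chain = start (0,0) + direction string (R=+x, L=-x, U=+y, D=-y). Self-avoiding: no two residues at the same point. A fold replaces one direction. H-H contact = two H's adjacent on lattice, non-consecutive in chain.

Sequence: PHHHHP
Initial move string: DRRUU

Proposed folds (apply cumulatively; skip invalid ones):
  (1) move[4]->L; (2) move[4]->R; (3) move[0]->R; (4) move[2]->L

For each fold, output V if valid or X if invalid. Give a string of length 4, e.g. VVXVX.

Initial: DRRUU -> [(0, 0), (0, -1), (1, -1), (2, -1), (2, 0), (2, 1)]
Fold 1: move[4]->L => DRRUL VALID
Fold 2: move[4]->R => DRRUR VALID
Fold 3: move[0]->R => RRRUR VALID
Fold 4: move[2]->L => RRLUR INVALID (collision), skipped

Answer: VVVX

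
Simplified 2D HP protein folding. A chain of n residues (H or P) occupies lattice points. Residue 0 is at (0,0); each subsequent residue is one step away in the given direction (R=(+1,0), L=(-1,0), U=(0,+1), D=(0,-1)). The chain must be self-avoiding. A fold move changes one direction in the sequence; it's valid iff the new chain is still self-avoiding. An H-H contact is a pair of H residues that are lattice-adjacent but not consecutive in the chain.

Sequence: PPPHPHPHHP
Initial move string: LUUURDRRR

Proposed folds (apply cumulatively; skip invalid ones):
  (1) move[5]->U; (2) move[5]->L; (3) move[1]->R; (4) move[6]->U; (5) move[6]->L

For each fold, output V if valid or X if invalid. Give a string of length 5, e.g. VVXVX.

Initial: LUUURDRRR -> [(0, 0), (-1, 0), (-1, 1), (-1, 2), (-1, 3), (0, 3), (0, 2), (1, 2), (2, 2), (3, 2)]
Fold 1: move[5]->U => LUUURURRR VALID
Fold 2: move[5]->L => LUUURLRRR INVALID (collision), skipped
Fold 3: move[1]->R => LRUURURRR INVALID (collision), skipped
Fold 4: move[6]->U => LUUURUURR VALID
Fold 5: move[6]->L => LUUURULRR INVALID (collision), skipped

Answer: VXXVX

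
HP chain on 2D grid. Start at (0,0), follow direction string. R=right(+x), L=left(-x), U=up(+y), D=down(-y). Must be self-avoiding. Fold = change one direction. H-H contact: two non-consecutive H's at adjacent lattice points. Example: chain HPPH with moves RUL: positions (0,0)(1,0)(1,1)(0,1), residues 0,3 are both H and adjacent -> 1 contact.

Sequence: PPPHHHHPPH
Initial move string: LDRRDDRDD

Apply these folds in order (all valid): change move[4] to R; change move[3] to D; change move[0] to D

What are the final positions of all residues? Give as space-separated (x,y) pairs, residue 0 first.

Answer: (0,0) (0,-1) (0,-2) (1,-2) (1,-3) (2,-3) (2,-4) (3,-4) (3,-5) (3,-6)

Derivation:
Initial moves: LDRRDDRDD
Fold: move[4]->R => LDRRRDRDD (positions: [(0, 0), (-1, 0), (-1, -1), (0, -1), (1, -1), (2, -1), (2, -2), (3, -2), (3, -3), (3, -4)])
Fold: move[3]->D => LDRDRDRDD (positions: [(0, 0), (-1, 0), (-1, -1), (0, -1), (0, -2), (1, -2), (1, -3), (2, -3), (2, -4), (2, -5)])
Fold: move[0]->D => DDRDRDRDD (positions: [(0, 0), (0, -1), (0, -2), (1, -2), (1, -3), (2, -3), (2, -4), (3, -4), (3, -5), (3, -6)])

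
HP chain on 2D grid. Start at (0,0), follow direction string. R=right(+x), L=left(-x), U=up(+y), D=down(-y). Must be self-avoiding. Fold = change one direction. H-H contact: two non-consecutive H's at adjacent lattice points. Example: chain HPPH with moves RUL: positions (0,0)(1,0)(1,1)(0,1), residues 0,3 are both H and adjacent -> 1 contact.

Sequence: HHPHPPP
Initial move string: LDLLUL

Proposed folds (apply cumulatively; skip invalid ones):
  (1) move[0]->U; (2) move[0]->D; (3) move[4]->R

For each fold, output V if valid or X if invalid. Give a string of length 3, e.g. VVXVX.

Answer: XVX

Derivation:
Initial: LDLLUL -> [(0, 0), (-1, 0), (-1, -1), (-2, -1), (-3, -1), (-3, 0), (-4, 0)]
Fold 1: move[0]->U => UDLLUL INVALID (collision), skipped
Fold 2: move[0]->D => DDLLUL VALID
Fold 3: move[4]->R => DDLLRL INVALID (collision), skipped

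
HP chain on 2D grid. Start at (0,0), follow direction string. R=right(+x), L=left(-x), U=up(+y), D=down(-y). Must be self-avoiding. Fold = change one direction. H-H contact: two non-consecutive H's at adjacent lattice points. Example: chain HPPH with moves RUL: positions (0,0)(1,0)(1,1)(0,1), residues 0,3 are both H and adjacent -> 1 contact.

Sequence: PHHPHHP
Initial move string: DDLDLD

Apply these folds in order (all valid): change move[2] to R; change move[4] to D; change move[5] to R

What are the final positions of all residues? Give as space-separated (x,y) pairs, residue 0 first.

Initial moves: DDLDLD
Fold: move[2]->R => DDRDLD (positions: [(0, 0), (0, -1), (0, -2), (1, -2), (1, -3), (0, -3), (0, -4)])
Fold: move[4]->D => DDRDDD (positions: [(0, 0), (0, -1), (0, -2), (1, -2), (1, -3), (1, -4), (1, -5)])
Fold: move[5]->R => DDRDDR (positions: [(0, 0), (0, -1), (0, -2), (1, -2), (1, -3), (1, -4), (2, -4)])

Answer: (0,0) (0,-1) (0,-2) (1,-2) (1,-3) (1,-4) (2,-4)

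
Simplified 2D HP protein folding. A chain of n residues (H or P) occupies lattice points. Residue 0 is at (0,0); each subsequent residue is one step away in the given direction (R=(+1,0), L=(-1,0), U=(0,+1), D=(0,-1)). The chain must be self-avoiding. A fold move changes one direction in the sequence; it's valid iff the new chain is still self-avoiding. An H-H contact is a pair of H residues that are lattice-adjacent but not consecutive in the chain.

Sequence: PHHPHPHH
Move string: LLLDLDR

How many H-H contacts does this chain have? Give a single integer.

Positions: [(0, 0), (-1, 0), (-2, 0), (-3, 0), (-3, -1), (-4, -1), (-4, -2), (-3, -2)]
H-H contact: residue 4 @(-3,-1) - residue 7 @(-3, -2)

Answer: 1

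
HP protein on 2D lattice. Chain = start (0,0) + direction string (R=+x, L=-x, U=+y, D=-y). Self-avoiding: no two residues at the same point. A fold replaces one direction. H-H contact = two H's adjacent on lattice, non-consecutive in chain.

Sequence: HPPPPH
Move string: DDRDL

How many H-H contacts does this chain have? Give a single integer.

Positions: [(0, 0), (0, -1), (0, -2), (1, -2), (1, -3), (0, -3)]
No H-H contacts found.

Answer: 0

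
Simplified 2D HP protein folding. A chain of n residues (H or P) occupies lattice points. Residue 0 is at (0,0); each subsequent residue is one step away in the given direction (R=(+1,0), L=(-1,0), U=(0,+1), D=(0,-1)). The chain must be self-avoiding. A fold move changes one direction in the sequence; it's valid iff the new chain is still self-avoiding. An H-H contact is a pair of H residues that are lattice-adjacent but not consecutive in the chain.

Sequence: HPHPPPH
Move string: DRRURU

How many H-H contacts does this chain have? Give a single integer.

Positions: [(0, 0), (0, -1), (1, -1), (2, -1), (2, 0), (3, 0), (3, 1)]
No H-H contacts found.

Answer: 0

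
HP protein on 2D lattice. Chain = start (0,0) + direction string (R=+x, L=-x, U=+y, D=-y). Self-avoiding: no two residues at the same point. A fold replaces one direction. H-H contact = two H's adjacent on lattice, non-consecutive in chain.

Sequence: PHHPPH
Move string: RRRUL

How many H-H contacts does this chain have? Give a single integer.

Answer: 1

Derivation:
Positions: [(0, 0), (1, 0), (2, 0), (3, 0), (3, 1), (2, 1)]
H-H contact: residue 2 @(2,0) - residue 5 @(2, 1)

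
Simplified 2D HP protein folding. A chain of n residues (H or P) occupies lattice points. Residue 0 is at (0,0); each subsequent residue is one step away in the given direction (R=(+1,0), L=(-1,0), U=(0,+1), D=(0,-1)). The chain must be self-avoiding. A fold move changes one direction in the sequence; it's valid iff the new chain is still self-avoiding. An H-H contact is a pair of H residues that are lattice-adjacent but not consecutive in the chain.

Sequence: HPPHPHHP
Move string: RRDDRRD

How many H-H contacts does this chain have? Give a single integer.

Answer: 0

Derivation:
Positions: [(0, 0), (1, 0), (2, 0), (2, -1), (2, -2), (3, -2), (4, -2), (4, -3)]
No H-H contacts found.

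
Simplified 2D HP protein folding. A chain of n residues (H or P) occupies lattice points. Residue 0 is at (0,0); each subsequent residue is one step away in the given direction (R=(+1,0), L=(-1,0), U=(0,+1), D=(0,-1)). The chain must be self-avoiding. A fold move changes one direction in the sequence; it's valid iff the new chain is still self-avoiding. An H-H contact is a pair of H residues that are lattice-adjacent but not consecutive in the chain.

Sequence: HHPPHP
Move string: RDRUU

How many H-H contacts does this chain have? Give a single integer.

Answer: 1

Derivation:
Positions: [(0, 0), (1, 0), (1, -1), (2, -1), (2, 0), (2, 1)]
H-H contact: residue 1 @(1,0) - residue 4 @(2, 0)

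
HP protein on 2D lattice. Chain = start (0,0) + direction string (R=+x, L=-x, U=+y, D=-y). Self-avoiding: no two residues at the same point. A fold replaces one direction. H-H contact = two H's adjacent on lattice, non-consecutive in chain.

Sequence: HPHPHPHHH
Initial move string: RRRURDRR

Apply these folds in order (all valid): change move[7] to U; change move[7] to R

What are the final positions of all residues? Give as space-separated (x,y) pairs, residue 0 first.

Initial moves: RRRURDRR
Fold: move[7]->U => RRRURDRU (positions: [(0, 0), (1, 0), (2, 0), (3, 0), (3, 1), (4, 1), (4, 0), (5, 0), (5, 1)])
Fold: move[7]->R => RRRURDRR (positions: [(0, 0), (1, 0), (2, 0), (3, 0), (3, 1), (4, 1), (4, 0), (5, 0), (6, 0)])

Answer: (0,0) (1,0) (2,0) (3,0) (3,1) (4,1) (4,0) (5,0) (6,0)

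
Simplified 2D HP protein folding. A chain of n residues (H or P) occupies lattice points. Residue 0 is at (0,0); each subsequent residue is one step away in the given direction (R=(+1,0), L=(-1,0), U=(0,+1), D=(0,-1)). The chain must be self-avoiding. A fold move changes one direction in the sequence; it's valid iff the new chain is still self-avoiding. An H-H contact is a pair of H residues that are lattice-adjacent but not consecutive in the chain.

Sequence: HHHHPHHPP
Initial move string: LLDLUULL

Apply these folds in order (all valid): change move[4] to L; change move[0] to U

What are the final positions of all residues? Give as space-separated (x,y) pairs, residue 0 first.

Answer: (0,0) (0,1) (-1,1) (-1,0) (-2,0) (-3,0) (-3,1) (-4,1) (-5,1)

Derivation:
Initial moves: LLDLUULL
Fold: move[4]->L => LLDLLULL (positions: [(0, 0), (-1, 0), (-2, 0), (-2, -1), (-3, -1), (-4, -1), (-4, 0), (-5, 0), (-6, 0)])
Fold: move[0]->U => ULDLLULL (positions: [(0, 0), (0, 1), (-1, 1), (-1, 0), (-2, 0), (-3, 0), (-3, 1), (-4, 1), (-5, 1)])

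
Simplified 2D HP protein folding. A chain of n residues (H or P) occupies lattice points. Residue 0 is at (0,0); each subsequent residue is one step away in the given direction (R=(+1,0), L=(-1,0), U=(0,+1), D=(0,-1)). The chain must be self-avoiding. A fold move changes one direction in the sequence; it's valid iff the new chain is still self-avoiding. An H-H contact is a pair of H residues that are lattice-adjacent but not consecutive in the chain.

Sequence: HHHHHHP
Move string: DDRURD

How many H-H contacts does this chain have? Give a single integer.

Positions: [(0, 0), (0, -1), (0, -2), (1, -2), (1, -1), (2, -1), (2, -2)]
H-H contact: residue 1 @(0,-1) - residue 4 @(1, -1)

Answer: 1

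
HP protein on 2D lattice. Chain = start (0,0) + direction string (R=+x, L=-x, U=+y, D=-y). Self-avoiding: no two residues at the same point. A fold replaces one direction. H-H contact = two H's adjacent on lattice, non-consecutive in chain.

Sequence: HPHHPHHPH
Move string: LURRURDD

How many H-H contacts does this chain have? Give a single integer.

Answer: 1

Derivation:
Positions: [(0, 0), (-1, 0), (-1, 1), (0, 1), (1, 1), (1, 2), (2, 2), (2, 1), (2, 0)]
H-H contact: residue 0 @(0,0) - residue 3 @(0, 1)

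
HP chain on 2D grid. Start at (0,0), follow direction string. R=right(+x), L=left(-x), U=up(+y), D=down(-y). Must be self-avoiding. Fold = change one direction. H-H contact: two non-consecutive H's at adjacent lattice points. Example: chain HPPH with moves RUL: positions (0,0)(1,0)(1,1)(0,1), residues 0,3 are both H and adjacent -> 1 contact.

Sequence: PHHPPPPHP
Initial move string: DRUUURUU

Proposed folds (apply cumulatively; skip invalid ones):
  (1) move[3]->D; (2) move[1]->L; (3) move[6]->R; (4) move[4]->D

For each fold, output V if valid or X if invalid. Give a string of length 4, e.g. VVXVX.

Initial: DRUUURUU -> [(0, 0), (0, -1), (1, -1), (1, 0), (1, 1), (1, 2), (2, 2), (2, 3), (2, 4)]
Fold 1: move[3]->D => DRUDURUU INVALID (collision), skipped
Fold 2: move[1]->L => DLUUURUU VALID
Fold 3: move[6]->R => DLUUURRU VALID
Fold 4: move[4]->D => DLUUDRRU INVALID (collision), skipped

Answer: XVVX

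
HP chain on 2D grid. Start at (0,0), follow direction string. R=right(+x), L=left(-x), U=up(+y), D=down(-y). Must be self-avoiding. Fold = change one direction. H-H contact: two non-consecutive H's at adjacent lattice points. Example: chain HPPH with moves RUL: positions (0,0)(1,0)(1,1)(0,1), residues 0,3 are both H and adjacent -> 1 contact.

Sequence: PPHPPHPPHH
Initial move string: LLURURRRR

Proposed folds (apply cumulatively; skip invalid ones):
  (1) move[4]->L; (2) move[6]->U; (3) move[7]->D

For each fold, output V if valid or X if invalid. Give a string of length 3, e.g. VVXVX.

Answer: XVX

Derivation:
Initial: LLURURRRR -> [(0, 0), (-1, 0), (-2, 0), (-2, 1), (-1, 1), (-1, 2), (0, 2), (1, 2), (2, 2), (3, 2)]
Fold 1: move[4]->L => LLURLRRRR INVALID (collision), skipped
Fold 2: move[6]->U => LLURURURR VALID
Fold 3: move[7]->D => LLURURUDR INVALID (collision), skipped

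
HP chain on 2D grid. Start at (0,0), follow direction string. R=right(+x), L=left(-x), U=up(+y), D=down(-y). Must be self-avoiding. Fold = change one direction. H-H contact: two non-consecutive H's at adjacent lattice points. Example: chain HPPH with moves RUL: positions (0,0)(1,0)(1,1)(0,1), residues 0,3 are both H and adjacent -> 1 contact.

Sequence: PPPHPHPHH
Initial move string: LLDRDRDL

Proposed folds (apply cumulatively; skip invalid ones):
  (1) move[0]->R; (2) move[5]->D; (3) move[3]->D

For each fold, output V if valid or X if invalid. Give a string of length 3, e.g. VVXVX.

Answer: XVV

Derivation:
Initial: LLDRDRDL -> [(0, 0), (-1, 0), (-2, 0), (-2, -1), (-1, -1), (-1, -2), (0, -2), (0, -3), (-1, -3)]
Fold 1: move[0]->R => RLDRDRDL INVALID (collision), skipped
Fold 2: move[5]->D => LLDRDDDL VALID
Fold 3: move[3]->D => LLDDDDDL VALID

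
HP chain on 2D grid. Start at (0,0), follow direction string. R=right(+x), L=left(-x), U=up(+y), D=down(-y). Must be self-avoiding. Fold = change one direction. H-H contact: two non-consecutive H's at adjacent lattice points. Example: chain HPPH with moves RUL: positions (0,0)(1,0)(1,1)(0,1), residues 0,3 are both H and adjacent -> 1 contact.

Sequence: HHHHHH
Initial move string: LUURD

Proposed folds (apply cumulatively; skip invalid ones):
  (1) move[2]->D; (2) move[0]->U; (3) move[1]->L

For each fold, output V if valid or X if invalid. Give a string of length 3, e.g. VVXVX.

Answer: XVX

Derivation:
Initial: LUURD -> [(0, 0), (-1, 0), (-1, 1), (-1, 2), (0, 2), (0, 1)]
Fold 1: move[2]->D => LUDRD INVALID (collision), skipped
Fold 2: move[0]->U => UUURD VALID
Fold 3: move[1]->L => ULURD INVALID (collision), skipped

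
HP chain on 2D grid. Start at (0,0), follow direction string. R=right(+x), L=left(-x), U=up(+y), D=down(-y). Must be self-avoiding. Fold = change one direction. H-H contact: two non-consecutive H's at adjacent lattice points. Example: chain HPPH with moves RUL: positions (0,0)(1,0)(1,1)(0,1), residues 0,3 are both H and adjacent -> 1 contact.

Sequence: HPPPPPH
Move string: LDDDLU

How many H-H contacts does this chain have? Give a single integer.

Answer: 0

Derivation:
Positions: [(0, 0), (-1, 0), (-1, -1), (-1, -2), (-1, -3), (-2, -3), (-2, -2)]
No H-H contacts found.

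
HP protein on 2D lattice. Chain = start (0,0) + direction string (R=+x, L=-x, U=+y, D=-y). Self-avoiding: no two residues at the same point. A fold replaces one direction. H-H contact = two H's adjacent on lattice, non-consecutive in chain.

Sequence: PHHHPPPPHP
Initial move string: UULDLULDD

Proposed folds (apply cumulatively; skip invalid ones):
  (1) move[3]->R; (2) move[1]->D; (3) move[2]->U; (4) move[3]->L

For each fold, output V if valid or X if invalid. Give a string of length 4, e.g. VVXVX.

Answer: XXXV

Derivation:
Initial: UULDLULDD -> [(0, 0), (0, 1), (0, 2), (-1, 2), (-1, 1), (-2, 1), (-2, 2), (-3, 2), (-3, 1), (-3, 0)]
Fold 1: move[3]->R => UULRLULDD INVALID (collision), skipped
Fold 2: move[1]->D => UDLDLULDD INVALID (collision), skipped
Fold 3: move[2]->U => UUUDLULDD INVALID (collision), skipped
Fold 4: move[3]->L => UULLLULDD VALID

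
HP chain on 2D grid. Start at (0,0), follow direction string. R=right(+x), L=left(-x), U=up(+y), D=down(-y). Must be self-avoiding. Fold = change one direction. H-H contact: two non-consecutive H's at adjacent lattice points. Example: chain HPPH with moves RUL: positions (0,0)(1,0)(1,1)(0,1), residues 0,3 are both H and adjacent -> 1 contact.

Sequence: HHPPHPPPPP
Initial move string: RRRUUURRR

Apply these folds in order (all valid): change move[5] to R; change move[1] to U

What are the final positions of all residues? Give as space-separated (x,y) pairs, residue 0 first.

Initial moves: RRRUUURRR
Fold: move[5]->R => RRRUURRRR (positions: [(0, 0), (1, 0), (2, 0), (3, 0), (3, 1), (3, 2), (4, 2), (5, 2), (6, 2), (7, 2)])
Fold: move[1]->U => RURUURRRR (positions: [(0, 0), (1, 0), (1, 1), (2, 1), (2, 2), (2, 3), (3, 3), (4, 3), (5, 3), (6, 3)])

Answer: (0,0) (1,0) (1,1) (2,1) (2,2) (2,3) (3,3) (4,3) (5,3) (6,3)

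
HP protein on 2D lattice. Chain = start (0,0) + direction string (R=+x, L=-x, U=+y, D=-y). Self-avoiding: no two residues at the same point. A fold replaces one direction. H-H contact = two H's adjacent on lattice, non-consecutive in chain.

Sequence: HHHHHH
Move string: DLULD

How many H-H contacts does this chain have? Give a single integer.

Positions: [(0, 0), (0, -1), (-1, -1), (-1, 0), (-2, 0), (-2, -1)]
H-H contact: residue 0 @(0,0) - residue 3 @(-1, 0)
H-H contact: residue 2 @(-1,-1) - residue 5 @(-2, -1)

Answer: 2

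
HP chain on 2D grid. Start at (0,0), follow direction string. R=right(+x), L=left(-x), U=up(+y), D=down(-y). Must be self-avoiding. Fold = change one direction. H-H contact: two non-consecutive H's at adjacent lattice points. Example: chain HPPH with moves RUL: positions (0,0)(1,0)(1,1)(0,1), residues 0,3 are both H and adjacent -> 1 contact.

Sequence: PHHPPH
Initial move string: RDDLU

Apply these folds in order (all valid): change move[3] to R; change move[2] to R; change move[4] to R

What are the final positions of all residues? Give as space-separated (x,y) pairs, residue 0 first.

Answer: (0,0) (1,0) (1,-1) (2,-1) (3,-1) (4,-1)

Derivation:
Initial moves: RDDLU
Fold: move[3]->R => RDDRU (positions: [(0, 0), (1, 0), (1, -1), (1, -2), (2, -2), (2, -1)])
Fold: move[2]->R => RDRRU (positions: [(0, 0), (1, 0), (1, -1), (2, -1), (3, -1), (3, 0)])
Fold: move[4]->R => RDRRR (positions: [(0, 0), (1, 0), (1, -1), (2, -1), (3, -1), (4, -1)])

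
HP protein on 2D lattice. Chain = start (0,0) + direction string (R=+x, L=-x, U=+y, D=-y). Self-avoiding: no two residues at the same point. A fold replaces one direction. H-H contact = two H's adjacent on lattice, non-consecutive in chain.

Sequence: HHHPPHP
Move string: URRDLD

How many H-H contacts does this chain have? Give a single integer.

Answer: 2

Derivation:
Positions: [(0, 0), (0, 1), (1, 1), (2, 1), (2, 0), (1, 0), (1, -1)]
H-H contact: residue 0 @(0,0) - residue 5 @(1, 0)
H-H contact: residue 2 @(1,1) - residue 5 @(1, 0)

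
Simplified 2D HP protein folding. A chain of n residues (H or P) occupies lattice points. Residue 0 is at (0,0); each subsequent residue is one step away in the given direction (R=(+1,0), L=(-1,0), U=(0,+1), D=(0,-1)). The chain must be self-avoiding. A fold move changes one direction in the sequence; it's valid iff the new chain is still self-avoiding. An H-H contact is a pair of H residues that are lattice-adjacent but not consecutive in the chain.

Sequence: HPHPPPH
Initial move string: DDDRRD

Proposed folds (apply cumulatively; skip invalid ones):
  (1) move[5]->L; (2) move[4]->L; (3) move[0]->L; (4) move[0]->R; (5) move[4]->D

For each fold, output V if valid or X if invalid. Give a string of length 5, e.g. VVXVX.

Answer: XXVVV

Derivation:
Initial: DDDRRD -> [(0, 0), (0, -1), (0, -2), (0, -3), (1, -3), (2, -3), (2, -4)]
Fold 1: move[5]->L => DDDRRL INVALID (collision), skipped
Fold 2: move[4]->L => DDDRLD INVALID (collision), skipped
Fold 3: move[0]->L => LDDRRD VALID
Fold 4: move[0]->R => RDDRRD VALID
Fold 5: move[4]->D => RDDRDD VALID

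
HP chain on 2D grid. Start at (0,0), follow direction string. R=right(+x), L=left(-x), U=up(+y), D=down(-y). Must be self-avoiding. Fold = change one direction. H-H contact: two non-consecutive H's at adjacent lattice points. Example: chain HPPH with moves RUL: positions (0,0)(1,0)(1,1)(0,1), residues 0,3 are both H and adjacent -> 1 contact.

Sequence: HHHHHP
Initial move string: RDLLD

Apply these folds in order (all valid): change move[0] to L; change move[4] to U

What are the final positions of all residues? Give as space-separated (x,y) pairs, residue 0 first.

Answer: (0,0) (-1,0) (-1,-1) (-2,-1) (-3,-1) (-3,0)

Derivation:
Initial moves: RDLLD
Fold: move[0]->L => LDLLD (positions: [(0, 0), (-1, 0), (-1, -1), (-2, -1), (-3, -1), (-3, -2)])
Fold: move[4]->U => LDLLU (positions: [(0, 0), (-1, 0), (-1, -1), (-2, -1), (-3, -1), (-3, 0)])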